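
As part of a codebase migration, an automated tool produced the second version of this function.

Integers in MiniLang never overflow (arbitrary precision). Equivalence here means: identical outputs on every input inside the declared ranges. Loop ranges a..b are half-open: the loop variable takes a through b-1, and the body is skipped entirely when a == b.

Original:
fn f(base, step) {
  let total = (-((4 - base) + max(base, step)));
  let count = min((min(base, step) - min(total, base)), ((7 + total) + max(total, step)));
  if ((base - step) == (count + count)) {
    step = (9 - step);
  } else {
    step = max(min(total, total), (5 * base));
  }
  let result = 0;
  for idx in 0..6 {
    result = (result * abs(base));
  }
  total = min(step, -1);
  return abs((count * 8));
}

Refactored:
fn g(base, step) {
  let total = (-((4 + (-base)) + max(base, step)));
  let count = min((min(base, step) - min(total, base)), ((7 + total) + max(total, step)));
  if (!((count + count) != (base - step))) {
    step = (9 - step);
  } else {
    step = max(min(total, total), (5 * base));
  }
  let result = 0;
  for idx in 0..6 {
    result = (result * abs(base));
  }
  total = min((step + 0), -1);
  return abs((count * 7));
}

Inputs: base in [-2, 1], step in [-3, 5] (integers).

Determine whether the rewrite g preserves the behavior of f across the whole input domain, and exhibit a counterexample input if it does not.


Take base=-2, step=-2.
f: total=-4, then count=1, then ((base - step) == (count + count)) is false, then step=-4, then result=0, then (idx=0), then result=0, then (idx=1), then result=0, then (idx=2), then result=0, then (idx=3), then result=0, then (idx=4), then result=0, then (idx=5), then result=0, then total=-4, then returns 8
g: total=-4, then count=1, then (!((count + count) != (base - step))) is false, then step=-4, then result=0, then (idx=0), then result=0, then (idx=1), then result=0, then (idx=2), then result=0, then (idx=3), then result=0, then (idx=4), then result=0, then (idx=5), then result=0, then total=-4, then returns 7
8 and 7 differ, so these are not the same function on this domain.
verdict: not equivalent; witness: base=-2, step=-2


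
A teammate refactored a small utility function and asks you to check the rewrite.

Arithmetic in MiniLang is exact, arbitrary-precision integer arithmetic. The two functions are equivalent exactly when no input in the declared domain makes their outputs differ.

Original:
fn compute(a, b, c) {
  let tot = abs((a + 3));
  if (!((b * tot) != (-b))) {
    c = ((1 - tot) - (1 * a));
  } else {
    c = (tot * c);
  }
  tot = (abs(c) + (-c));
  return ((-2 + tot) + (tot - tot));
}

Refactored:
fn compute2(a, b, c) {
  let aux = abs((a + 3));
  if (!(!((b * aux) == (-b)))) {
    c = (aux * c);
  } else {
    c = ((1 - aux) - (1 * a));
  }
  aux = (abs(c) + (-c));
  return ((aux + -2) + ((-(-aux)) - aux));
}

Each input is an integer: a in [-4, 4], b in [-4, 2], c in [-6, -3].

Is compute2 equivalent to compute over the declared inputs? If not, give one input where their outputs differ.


The rewrite breaks on a=-4, b=-4, c=-6, where the results are 10 and -2.
compute: tot=1, then (!((b * tot) != (-b))) is false, then c=-6, then tot=12, then returns 10
compute2: aux=1, then (!(!((b * aux) == (-b)))) is false, then c=4, then aux=0, then returns -2
verdict: not equivalent; witness: a=-4, b=-4, c=-6


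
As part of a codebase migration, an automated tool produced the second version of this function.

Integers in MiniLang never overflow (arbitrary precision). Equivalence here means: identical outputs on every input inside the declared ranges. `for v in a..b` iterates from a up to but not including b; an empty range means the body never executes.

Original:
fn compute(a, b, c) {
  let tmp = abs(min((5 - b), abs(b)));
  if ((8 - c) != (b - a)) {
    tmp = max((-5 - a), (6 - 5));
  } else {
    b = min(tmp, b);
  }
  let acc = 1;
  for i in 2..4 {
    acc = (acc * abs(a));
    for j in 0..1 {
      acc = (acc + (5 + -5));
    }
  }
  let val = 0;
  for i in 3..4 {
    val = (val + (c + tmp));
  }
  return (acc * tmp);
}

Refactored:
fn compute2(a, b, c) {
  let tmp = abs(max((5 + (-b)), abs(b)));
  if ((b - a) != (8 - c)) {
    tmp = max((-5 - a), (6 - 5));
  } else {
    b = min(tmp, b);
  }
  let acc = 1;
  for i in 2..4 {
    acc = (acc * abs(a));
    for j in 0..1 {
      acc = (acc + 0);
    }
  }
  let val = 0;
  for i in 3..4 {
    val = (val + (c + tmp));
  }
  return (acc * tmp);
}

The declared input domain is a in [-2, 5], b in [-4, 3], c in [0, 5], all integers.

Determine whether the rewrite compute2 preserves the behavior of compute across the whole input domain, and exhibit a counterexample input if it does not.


Run the pair on a=-2, b=1, c=5.
compute: tmp := 1 | ((8 - c) != (b - a)): false | b := 1 | acc := 1 | iter i=2: | acc := 2 | iter j=0: | acc := 2 | iter i=3: | acc := 4 | iter j=0: | acc := 4 | val := 0 | iter i=3: | val := 6 | result 4
compute2: tmp := 4 | ((b - a) != (8 - c)): false | b := 1 | acc := 1 | iter i=2: | acc := 2 | iter j=0: | acc := 2 | iter i=3: | acc := 4 | iter j=0: | acc := 4 | val := 0 | iter i=3: | val := 9 | result 16
4 != 16, so the rewrite changes behavior.
verdict: not equivalent; witness: a=-2, b=1, c=5


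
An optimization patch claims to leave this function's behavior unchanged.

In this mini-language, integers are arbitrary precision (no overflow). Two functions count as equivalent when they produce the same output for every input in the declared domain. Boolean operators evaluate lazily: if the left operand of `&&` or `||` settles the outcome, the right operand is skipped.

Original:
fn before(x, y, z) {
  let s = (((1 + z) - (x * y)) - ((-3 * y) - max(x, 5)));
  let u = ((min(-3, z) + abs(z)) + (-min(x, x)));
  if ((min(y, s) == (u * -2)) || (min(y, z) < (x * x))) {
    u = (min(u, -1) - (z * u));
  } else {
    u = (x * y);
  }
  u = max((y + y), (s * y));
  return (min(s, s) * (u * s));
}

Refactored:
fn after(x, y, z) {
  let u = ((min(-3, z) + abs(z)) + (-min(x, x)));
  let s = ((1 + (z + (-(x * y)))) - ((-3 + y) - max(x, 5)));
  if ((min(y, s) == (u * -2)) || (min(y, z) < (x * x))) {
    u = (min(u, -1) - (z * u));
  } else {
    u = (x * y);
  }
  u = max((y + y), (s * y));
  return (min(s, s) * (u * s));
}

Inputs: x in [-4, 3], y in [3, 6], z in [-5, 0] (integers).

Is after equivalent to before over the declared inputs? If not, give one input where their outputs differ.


Run the pair on x=-4, y=3, z=-5.
before: s=22, then u=4, then ((min(y, s) == (u * -2)) || (min(y, z) < (x * x))) is true, then u=19, then u=66, then returns 31944
after: u=4, then s=13, then ((min(y, s) == (u * -2)) || (min(y, z) < (x * x))) is true, then u=19, then u=39, then returns 6591
31944 against 6591: the behavior changed.
verdict: not equivalent; witness: x=-4, y=3, z=-5


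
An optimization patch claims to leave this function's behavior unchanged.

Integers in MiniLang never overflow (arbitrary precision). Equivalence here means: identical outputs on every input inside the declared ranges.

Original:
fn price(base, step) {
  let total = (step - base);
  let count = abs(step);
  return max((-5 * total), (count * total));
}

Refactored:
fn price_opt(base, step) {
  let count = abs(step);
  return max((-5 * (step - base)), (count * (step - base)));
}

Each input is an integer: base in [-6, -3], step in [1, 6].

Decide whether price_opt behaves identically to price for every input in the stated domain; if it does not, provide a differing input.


Reading the diff, among the changes: local variable names differ; and arithmetic usage differs; and statement counts differ.
Spot check at base=-3, step=3 — price: total := 6 | count := 3 | result 18. price_opt: count := 3 | result 18. Both give 18.
Checked all 24 inputs in the declared domain: the outputs agree on every one.
verdict: equivalent


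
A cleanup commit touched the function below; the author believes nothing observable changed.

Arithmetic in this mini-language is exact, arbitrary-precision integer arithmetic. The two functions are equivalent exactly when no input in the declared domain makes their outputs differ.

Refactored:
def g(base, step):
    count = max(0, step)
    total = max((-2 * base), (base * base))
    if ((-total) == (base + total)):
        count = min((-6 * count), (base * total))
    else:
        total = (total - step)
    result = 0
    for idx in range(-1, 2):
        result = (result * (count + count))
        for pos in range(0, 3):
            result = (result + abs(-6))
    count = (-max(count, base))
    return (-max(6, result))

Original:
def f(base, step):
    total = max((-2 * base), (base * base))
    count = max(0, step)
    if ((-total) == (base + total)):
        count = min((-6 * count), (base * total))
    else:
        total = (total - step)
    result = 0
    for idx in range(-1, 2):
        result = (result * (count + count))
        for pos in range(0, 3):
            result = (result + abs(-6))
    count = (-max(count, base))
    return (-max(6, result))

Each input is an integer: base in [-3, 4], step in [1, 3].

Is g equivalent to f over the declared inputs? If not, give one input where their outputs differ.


Differences: same computation, different form — yet all 24 inputs agree.
verdict: equivalent


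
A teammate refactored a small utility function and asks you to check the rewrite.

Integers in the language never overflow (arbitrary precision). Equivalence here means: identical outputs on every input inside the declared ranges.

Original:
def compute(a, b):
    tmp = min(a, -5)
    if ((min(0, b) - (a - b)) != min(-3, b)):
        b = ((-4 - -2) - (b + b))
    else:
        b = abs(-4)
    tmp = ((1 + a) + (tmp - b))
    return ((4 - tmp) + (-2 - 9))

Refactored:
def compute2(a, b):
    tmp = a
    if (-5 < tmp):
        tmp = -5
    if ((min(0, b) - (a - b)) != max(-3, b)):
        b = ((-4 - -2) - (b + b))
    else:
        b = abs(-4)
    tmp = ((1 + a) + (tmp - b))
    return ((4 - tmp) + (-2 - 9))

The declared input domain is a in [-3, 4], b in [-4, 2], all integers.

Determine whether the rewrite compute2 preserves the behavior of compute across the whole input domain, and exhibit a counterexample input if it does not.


a=-2, b=-2 yields 1 from compute but 3 from compute2.
verdict: not equivalent; witness: a=-2, b=-2


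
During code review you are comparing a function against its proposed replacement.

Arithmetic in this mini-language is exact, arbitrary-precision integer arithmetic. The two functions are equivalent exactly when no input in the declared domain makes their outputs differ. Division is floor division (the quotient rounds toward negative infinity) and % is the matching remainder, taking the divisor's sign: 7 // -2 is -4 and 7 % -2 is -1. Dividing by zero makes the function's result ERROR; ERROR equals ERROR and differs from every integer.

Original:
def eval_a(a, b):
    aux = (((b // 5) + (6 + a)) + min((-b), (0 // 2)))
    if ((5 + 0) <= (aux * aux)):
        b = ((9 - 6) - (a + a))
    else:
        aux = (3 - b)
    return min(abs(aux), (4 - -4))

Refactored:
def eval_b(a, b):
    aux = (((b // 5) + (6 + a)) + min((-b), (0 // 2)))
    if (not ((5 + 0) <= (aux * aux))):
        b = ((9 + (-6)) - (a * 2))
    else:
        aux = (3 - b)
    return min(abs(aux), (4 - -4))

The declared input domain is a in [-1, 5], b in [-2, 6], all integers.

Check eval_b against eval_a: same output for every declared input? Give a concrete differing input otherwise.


Not equivalent: a=-1, b=-2 separates them (4 vs 5).
eval_a: aux becomes 4; next ((5 + 0) <= (aux * aux)) evaluates to true; next b becomes 5; next final value 4
eval_b: aux becomes 4; next (not ((5 + 0) <= (aux * aux))) evaluates to false; next aux becomes 5; next final value 5
verdict: not equivalent; witness: a=-1, b=-2


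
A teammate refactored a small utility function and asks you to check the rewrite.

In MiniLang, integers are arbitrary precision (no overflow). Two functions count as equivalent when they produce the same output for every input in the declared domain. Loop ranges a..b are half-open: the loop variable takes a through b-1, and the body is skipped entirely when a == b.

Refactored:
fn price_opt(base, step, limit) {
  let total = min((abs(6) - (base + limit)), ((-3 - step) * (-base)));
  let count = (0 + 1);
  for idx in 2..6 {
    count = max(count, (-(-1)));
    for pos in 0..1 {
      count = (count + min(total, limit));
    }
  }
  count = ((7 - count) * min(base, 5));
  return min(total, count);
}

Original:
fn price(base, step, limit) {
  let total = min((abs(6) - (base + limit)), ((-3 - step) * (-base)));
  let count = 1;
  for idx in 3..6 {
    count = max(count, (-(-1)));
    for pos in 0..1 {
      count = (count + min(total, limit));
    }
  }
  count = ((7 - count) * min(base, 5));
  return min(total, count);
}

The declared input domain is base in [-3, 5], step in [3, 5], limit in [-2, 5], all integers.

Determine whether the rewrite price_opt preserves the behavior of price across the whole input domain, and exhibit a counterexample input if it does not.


These are not equivalent — on base=1, step=3, limit=1 the outputs split (3 vs 2).
price: total=4, then count=1, then (idx=3), then count=1, then (pos=0), then count=2, then (idx=4), then count=2, then (pos=0), then count=3, then (idx=5), then count=3, then (pos=0), then count=4, then count=3, then returns 3
price_opt: total=4, then count=1, then (idx=2), then count=1, then (pos=0), then count=2, then (idx=3), then count=2, then (pos=0), then count=3, then (idx=4), then count=3, then (pos=0), then count=4, then (idx=5), then count=4, then (pos=0), then count=5, then count=2, then returns 2
verdict: not equivalent; witness: base=1, step=3, limit=1


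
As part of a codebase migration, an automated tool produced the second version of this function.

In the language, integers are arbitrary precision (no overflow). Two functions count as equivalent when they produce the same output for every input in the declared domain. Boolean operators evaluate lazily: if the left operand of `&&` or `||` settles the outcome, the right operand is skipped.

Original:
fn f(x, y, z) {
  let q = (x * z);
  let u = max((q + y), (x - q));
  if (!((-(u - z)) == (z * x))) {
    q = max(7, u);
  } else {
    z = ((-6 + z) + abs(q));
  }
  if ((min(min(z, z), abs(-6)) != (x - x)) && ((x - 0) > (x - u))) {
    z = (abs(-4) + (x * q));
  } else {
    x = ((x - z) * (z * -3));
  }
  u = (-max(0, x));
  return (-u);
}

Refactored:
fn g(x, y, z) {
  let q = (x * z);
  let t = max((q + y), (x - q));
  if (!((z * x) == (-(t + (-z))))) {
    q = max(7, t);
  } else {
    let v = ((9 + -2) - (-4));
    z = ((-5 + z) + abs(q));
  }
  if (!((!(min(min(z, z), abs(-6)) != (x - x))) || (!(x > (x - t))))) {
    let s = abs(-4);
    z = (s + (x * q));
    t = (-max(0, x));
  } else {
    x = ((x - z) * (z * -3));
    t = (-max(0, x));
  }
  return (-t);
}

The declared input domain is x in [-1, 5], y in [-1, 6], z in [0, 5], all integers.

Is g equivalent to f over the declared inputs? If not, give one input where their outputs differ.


The rewrite breaks on x=-1, y=0, z=0, where the results are 90 and 60.
f: q=0, then u=0, then (!((-(u - z)) == (z * x))) is false, then z=-6, then ((min(min(z, z), abs(-6)) != (x - x)) && ((x - 0) > (x - u))) is false, then x=90, then u=-90, then returns 90
g: q=0, then t=0, then (!((z * x) == (-(t + (-z))))) is false, then v=11, then z=-5, then (!((!(min(min(z, z), abs(-6)) != (x - x))) || (!(x > (x - t))))) is false, then x=60, then t=-60, then returns 60
verdict: not equivalent; witness: x=-1, y=0, z=0


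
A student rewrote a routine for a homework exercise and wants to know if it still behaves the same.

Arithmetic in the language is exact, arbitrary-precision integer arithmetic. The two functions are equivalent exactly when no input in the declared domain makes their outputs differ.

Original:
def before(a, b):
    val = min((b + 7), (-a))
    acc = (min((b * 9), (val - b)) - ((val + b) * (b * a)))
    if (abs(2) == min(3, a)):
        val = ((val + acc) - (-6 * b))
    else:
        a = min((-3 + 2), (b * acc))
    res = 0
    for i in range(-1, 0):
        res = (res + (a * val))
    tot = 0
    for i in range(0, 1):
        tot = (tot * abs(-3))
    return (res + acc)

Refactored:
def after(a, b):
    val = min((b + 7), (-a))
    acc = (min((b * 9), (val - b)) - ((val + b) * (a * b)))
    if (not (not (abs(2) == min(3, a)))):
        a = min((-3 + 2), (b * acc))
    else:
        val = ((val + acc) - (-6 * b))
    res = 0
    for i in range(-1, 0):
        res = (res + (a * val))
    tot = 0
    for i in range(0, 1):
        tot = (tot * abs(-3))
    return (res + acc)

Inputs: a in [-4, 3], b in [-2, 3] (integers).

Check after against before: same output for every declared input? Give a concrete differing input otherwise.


The rewrite breaks on a=-4, b=-2, where the results are -38 and 134.
before: val becomes 4; next acc becomes -34; next (abs(2) == min(3, a)) evaluates to false; next a becomes -1; next res becomes 0; next at i=-1:; next res becomes -4; next tot becomes 0; next at i=0:; next tot becomes 0; next final value -38
after: val becomes 4; next acc becomes -34; next (not (not (abs(2) == min(3, a)))) evaluates to false; next val becomes -42; next res becomes 0; next at i=-1:; next res becomes 168; next tot becomes 0; next at i=0:; next tot becomes 0; next final value 134
verdict: not equivalent; witness: a=-4, b=-2


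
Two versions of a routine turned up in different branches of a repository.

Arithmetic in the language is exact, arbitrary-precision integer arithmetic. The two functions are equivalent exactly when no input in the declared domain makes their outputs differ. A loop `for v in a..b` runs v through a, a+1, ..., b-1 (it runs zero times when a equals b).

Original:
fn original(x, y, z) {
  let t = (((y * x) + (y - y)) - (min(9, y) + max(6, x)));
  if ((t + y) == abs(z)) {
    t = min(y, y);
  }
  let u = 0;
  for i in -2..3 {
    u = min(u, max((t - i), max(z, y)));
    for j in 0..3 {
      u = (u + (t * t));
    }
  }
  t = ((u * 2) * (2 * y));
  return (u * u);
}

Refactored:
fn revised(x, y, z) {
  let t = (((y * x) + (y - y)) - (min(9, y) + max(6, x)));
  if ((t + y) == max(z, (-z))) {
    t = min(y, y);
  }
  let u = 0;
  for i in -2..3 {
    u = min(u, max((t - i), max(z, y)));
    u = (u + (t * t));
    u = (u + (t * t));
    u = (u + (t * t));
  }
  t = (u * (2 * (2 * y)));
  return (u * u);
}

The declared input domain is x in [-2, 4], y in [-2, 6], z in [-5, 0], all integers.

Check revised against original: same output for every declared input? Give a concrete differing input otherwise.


Equivalent — the differences include local variable names differ; arithmetic usage differs; statement counts differ; loop structure differs; min/max/abs usage differs, yet no declared input distinguishes the two.
One worked example (x=4, y=6, z=-3) — original: t = 12; ((t + y) == abs(z)) -> false; u = 0; [i=-2]; u = 0; [j=0]; u = 144; [j=1]; u = 288; [j=2]; u = 432; [i=-1]; u = 13; [j=0]; u = 157; [j=1]; u = 301; [j=2]; u = 445; [i=0]; u = 12; [j=0]; u = 156; [j=1]; u = 300; [j=2]; u = 444; [i=1]; u = 11; [j=0]; u = 155; [j=1]; u = 299; [j=2]; u = 443; [i=2]; u = 10; [j=0]; u = 154; [j=1]; u = 298; [j=2]; u = 442; t = 10608; return 195364; revised: t = 12; ((t + y) == max(z, (-z))) -> false; u = 0; [i=-2]; u = 0; u = 144; u = 288; u = 432; [i=-1]; u = 13; u = 157; u = 301; u = 445; [i=0]; u = 12; u = 156; u = 300; u = 444; [i=1]; u = 11; u = 155; u = 299; u = 443; [i=2]; u = 10; u = 154; u = 298; u = 442; t = 10608; return 195364; agreement on 195364.
Every one of the 378 inputs gives matching results.
verdict: equivalent


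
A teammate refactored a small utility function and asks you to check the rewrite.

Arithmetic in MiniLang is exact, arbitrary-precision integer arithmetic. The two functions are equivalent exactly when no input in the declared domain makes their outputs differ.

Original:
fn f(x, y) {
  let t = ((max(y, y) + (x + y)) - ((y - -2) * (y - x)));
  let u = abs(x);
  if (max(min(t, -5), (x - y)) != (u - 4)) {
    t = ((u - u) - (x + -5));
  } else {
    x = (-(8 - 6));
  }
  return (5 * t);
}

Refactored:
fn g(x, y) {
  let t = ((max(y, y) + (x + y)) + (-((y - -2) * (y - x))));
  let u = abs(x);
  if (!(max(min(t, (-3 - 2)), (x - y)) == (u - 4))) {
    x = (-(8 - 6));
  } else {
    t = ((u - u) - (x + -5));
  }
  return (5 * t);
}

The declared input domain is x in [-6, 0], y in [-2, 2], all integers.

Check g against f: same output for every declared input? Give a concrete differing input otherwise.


On input x=-6, y=-2, f returns 55 while g returns -50.
verdict: not equivalent; witness: x=-6, y=-2


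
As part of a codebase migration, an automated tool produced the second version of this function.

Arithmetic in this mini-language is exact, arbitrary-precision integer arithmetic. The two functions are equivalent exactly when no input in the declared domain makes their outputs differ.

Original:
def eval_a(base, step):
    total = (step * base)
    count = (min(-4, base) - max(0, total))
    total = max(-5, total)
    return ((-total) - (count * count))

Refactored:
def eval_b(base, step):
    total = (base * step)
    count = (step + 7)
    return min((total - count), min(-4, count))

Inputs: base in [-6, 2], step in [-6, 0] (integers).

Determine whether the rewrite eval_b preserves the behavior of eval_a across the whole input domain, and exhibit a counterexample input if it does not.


At base=-6, step=-6: eval_a gives -1800, eval_b gives -4.
verdict: not equivalent; witness: base=-6, step=-6


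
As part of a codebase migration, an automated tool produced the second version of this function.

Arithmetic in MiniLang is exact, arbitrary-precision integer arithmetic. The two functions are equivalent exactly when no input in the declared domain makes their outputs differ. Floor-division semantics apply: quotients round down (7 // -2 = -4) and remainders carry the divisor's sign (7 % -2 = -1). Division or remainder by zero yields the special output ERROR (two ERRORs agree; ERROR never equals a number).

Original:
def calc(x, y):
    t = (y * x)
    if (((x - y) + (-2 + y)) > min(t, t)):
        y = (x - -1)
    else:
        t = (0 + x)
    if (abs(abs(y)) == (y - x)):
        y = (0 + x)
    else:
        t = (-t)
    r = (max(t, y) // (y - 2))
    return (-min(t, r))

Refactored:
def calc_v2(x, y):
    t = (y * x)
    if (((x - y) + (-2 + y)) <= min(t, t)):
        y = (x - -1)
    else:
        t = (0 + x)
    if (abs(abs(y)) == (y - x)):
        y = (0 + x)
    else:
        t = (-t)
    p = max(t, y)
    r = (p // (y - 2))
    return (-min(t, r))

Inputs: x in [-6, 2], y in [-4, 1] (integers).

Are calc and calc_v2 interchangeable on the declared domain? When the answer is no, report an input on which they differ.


There is a counterexample at x=-6, y=-4: 1 on one side, 24 on the other.
calc: t := 24 | (((x - y) + (-2 + y)) > min(t, t)): false | t := -6 | (abs(abs(y)) == (y - x)): false | t := 6 | r := -1 | result 1
calc_v2: t := 24 | (((x - y) + (-2 + y)) <= min(t, t)): true | y := -5 | (abs(abs(y)) == (y - x)): false | t := -24 | p := -5 | r := 0 | result 24
verdict: not equivalent; witness: x=-6, y=-4


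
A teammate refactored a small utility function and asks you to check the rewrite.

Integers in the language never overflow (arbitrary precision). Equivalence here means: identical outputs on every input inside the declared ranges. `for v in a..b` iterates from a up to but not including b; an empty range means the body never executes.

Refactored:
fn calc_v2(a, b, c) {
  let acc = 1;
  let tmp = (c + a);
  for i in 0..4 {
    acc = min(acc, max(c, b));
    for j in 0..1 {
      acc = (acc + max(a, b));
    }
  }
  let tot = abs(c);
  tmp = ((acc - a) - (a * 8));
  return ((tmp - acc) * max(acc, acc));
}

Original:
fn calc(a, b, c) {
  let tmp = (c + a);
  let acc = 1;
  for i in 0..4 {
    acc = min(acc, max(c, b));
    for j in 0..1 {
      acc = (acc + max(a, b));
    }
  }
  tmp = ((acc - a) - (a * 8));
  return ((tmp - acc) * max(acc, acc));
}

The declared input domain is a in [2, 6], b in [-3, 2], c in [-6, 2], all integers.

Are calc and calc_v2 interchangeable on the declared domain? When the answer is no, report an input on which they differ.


Side by side, the visible changes include: local variable names differ; also statement counts differ; also min/max/abs usage differs.
Tracing a=4, b=2, c=-2: calc: tmp becomes 2; next acc becomes 1; next at i=0:; next acc becomes 1; next at j=0:; next acc becomes 5; next at i=1:; next acc becomes 2; next at j=0:; next acc becomes 6; next at i=2:; next acc becomes 2; next at j=0:; next acc becomes 6; next at i=3:; next acc becomes 2; next at j=0:; next acc becomes 6; next tmp becomes -30; next final value -216 | calc_v2: acc becomes 1; next tmp becomes 2; next at i=0:; next acc becomes 1; next at j=0:; next acc becomes 5; next at i=1:; next acc becomes 2; next at j=0:; next acc becomes 6; next at i=2:; next acc becomes 2; next at j=0:; next acc becomes 6; next at i=3:; next acc becomes 2; next at j=0:; next acc becomes 6; next tot becomes 2; next tmp becomes -30; next final value -216 — matching result -216.
Every one of the 270 inputs gives matching results.
verdict: equivalent


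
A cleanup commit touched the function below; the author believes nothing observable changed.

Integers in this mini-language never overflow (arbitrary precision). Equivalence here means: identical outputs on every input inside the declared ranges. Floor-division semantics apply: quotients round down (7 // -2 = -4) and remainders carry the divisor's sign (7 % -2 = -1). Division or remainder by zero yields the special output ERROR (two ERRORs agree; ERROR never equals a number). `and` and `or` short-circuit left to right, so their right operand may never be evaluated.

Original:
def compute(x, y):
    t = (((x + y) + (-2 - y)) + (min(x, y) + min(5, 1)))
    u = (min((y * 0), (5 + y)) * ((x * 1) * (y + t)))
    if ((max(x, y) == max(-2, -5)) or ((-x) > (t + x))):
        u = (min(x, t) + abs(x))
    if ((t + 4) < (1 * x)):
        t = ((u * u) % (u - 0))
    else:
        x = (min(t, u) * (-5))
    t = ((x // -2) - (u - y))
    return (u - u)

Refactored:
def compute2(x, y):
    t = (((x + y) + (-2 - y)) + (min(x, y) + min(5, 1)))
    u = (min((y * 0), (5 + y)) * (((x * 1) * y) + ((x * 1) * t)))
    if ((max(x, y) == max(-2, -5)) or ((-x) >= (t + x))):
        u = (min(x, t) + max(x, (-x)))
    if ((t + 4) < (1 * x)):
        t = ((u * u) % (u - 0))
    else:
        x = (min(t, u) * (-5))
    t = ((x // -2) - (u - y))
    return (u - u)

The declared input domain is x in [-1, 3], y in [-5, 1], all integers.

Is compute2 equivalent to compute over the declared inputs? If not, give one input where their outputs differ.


There is a counterexample at x=2, y=-5: ERROR on one side, 0 on the other.
compute: t=-4, then u=0, then ((max(x, y) == max(-2, -5)) or ((-x) > (t + x))) is false, then ((t + 4) < (1 * x)) is true, then a zero divisor aborts: ERROR
compute2: t=-4, then u=0, then ((max(x, y) == max(-2, -5)) or ((-x) >= (t + x))) is true, then u=-2, then ((t + 4) < (1 * x)) is true, then t=0, then t=-4, then returns 0
verdict: not equivalent; witness: x=2, y=-5


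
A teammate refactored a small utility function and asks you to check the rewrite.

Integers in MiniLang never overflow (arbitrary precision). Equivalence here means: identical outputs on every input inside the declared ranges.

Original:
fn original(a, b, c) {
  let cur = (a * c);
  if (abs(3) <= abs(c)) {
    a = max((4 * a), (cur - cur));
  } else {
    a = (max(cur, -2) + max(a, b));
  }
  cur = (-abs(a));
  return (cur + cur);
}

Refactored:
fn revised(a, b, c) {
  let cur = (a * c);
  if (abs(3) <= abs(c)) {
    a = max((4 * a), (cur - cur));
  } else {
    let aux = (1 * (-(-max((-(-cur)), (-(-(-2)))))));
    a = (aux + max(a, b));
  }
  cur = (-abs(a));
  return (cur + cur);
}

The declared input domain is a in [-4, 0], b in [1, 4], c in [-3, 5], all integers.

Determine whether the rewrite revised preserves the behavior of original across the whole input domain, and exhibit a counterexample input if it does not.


The two versions differ — the changes include statement counts differ, and local variable names differ, and constant usage differs, and arithmetic usage differs.
Tracing a=0, b=4, c=5: original: cur=0, then (abs(3) <= abs(c)) is true, then a=0, then cur=0, then returns 0 | revised: cur=0, then (abs(3) <= abs(c)) is true, then a=0, then cur=0, then returns 0 — matching result 0.
Checked all 180 inputs in the declared domain: the outputs agree on every one.
verdict: equivalent


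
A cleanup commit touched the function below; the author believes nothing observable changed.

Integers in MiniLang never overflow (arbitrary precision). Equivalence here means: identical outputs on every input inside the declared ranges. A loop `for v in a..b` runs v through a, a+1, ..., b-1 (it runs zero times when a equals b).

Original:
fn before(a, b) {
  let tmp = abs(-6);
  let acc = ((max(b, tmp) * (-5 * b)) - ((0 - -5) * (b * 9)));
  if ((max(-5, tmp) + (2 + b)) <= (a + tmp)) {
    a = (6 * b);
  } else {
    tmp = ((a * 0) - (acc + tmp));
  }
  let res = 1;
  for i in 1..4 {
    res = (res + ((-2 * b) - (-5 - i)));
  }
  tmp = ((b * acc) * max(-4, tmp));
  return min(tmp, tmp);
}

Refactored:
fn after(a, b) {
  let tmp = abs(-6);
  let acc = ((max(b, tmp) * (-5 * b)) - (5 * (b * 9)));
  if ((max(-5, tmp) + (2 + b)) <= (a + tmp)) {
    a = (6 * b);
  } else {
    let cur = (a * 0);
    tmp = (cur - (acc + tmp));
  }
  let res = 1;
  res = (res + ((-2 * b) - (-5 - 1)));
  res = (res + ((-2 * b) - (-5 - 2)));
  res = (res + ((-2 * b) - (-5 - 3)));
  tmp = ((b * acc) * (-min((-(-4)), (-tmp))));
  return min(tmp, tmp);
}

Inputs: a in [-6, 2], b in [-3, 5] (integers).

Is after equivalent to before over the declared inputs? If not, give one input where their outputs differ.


Comparing the listings, the differences include: loop structure differs, and local variable names differ, and min/max/abs usage differs, and arithmetic usage differs, and constant usage differs, and statement counts differ.
As a probe, take a=-4, b=-2: before runs tmp becomes 6; next acc becomes 150; next ((max(-5, tmp) + (2 + b)) <= (a + tmp)) evaluates to false; next tmp becomes -156; next res becomes 1; next at i=1:; next res becomes 11; next at i=2:; next res becomes 22; next at i=3:; next res becomes 34; next tmp becomes 1200; next final value 1200; after runs tmp becomes 6; next acc becomes 150; next ((max(-5, tmp) + (2 + b)) <= (a + tmp)) evaluates to false; next cur becomes 0; next tmp becomes -156; next res becomes 1; next res becomes 11; next res becomes 22; next res becomes 34; next tmp becomes 1200; next final value 1200; both end at 1200.
Checked all 81 inputs in the declared domain: the outputs agree on every one.
verdict: equivalent


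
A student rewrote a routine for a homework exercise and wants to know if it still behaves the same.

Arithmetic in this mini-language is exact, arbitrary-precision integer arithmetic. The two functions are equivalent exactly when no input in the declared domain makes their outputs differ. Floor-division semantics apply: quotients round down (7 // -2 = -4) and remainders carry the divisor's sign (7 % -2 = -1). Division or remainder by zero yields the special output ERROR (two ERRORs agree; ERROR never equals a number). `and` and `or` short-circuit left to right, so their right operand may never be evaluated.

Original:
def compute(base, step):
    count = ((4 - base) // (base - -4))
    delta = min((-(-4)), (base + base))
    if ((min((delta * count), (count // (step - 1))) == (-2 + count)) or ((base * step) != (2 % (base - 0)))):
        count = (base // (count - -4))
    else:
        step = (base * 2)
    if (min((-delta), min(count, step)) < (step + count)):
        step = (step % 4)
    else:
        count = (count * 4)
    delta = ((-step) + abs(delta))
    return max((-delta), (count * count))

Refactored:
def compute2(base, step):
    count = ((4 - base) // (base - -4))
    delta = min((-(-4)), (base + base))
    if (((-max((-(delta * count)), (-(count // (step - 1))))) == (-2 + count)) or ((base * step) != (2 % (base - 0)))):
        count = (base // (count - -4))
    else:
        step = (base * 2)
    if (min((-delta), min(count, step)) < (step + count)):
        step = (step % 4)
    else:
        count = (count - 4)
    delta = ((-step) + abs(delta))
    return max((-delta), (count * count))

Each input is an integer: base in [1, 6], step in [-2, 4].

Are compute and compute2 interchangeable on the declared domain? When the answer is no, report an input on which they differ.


Try base=1, step=-2.
compute: count becomes 0; next delta becomes 2; next ((min((delta * count), (count // (step - 1))) == (-2 + count)) or ((base * step) != (2 % (base - 0)))) evaluates to true; next count becomes 0; next (min((-delta), min(count, step)) < (step + count)) evaluates to false; next count becomes 0; next delta becomes 4; next final value 0
compute2: count becomes 0; next delta becomes 2; next (((-max((-(delta * count)), (-(count // (step - 1))))) == (-2 + count)) or ((base * step) != (2 % (base - 0)))) evaluates to true; next count becomes 0; next (min((-delta), min(count, step)) < (step + count)) evaluates to false; next count becomes -4; next delta becomes 4; next final value 16
0 and 16 differ, so these are not the same function on this domain.
verdict: not equivalent; witness: base=1, step=-2


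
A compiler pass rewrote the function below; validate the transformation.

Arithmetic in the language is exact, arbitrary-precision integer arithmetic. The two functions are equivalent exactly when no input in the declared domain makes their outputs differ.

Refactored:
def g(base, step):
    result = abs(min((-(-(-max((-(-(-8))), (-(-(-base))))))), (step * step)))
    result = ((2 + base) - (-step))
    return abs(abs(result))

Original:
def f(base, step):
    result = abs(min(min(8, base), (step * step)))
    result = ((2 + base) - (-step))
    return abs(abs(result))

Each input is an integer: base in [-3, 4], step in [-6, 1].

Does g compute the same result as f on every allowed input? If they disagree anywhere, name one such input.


Side by side, the visible changes include: min/max/abs usage differs.
Tracing base=0, step=-5: f: result=0, then result=-3, then returns 3 | g: result=0, then result=-3, then returns 3 — matching result 3.
Across all 64 domain points the two functions coincide.
verdict: equivalent


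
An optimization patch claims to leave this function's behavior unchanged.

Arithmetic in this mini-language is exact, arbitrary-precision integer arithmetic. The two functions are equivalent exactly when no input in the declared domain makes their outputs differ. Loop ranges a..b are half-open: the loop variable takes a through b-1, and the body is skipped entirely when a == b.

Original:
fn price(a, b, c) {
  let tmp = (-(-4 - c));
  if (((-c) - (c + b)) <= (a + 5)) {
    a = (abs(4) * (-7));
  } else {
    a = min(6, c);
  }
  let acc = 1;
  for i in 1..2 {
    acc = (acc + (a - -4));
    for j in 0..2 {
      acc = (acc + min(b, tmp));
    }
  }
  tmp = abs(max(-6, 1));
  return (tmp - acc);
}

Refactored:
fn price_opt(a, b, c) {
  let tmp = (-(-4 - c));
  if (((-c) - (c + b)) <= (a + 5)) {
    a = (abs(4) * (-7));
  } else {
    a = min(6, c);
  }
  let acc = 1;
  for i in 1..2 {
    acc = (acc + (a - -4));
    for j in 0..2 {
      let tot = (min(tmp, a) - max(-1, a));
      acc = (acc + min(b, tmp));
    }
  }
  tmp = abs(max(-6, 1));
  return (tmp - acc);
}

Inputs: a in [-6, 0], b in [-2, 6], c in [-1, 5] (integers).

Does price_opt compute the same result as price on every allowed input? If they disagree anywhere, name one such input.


This is a faithful refactor — statement counts differ, local variable names differ, constant usage differs, min/max/abs usage differs, arithmetic usage differs, but the computed results match everywhere.
As a probe, take a=0, b=-1, c=5: price runs tmp = 9; (((-c) - (c + b)) <= (a + 5)) -> true; a = -28; acc = 1; [i=1]; acc = -23; [j=0]; acc = -24; [j=1]; acc = -25; tmp = 1; return 26; price_opt runs tmp = 9; (((-c) - (c + b)) <= (a + 5)) -> true; a = -28; acc = 1; [i=1]; acc = -23; [j=0]; tot = -27; acc = -24; [j=1]; tot = -27; acc = -25; tmp = 1; return 26; both end at 26.
Checked all 441 inputs in the declared domain: the outputs agree on every one.
verdict: equivalent


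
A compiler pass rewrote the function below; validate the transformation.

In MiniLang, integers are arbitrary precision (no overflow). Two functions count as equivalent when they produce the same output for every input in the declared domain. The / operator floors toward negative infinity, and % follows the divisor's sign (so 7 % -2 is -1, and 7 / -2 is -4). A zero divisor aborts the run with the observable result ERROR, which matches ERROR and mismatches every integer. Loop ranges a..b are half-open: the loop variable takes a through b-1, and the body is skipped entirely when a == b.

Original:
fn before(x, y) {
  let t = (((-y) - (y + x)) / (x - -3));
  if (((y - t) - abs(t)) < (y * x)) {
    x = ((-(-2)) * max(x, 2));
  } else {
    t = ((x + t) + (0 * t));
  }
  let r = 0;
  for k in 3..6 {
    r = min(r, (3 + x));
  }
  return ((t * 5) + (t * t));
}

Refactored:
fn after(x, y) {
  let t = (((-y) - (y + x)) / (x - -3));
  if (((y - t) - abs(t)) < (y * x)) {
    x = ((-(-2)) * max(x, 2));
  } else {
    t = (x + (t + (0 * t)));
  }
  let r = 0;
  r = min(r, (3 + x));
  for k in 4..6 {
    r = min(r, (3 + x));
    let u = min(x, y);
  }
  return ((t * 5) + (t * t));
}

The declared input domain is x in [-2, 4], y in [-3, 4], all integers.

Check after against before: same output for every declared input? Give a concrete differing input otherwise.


Side by side, the visible changes include: local variable names differ; also statement counts differ; also constant usage differs; also min/max/abs usage differs; also arithmetic usage differs; also loop structure differs.
One worked example (x=1, y=-2) — before: t := 0 | (((y - t) - abs(t)) < (y * x)): false | t := 1 | r := 0 | iter k=3: | r := 0 | iter k=4: | r := 0 | iter k=5: | r := 0 | result 6; after: t := 0 | (((y - t) - abs(t)) < (y * x)): false | t := 1 | r := 0 | r := 0 | iter k=4: | r := 0 | u := -2 | iter k=5: | r := 0 | u := -2 | result 6; agreement on 6.
Checked all 56 inputs in the declared domain: the outputs agree on every one.
verdict: equivalent


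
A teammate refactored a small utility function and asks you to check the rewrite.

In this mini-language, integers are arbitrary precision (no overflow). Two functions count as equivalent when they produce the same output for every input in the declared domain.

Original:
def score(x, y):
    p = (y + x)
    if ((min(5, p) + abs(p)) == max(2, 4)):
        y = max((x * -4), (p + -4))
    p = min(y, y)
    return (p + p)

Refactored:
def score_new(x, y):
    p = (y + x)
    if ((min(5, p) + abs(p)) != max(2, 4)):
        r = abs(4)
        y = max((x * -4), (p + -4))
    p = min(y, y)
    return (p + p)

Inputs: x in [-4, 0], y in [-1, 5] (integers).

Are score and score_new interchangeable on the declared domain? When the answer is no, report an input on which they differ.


Not equivalent: x=-4, y=-1 separates them (-2 vs 32).
score: p = -5; ((min(5, p) + abs(p)) == max(2, 4)) -> false; p = -1; return -2
score_new: p = -5; ((min(5, p) + abs(p)) != max(2, 4)) -> true; r = 4; y = 16; p = 16; return 32
verdict: not equivalent; witness: x=-4, y=-1


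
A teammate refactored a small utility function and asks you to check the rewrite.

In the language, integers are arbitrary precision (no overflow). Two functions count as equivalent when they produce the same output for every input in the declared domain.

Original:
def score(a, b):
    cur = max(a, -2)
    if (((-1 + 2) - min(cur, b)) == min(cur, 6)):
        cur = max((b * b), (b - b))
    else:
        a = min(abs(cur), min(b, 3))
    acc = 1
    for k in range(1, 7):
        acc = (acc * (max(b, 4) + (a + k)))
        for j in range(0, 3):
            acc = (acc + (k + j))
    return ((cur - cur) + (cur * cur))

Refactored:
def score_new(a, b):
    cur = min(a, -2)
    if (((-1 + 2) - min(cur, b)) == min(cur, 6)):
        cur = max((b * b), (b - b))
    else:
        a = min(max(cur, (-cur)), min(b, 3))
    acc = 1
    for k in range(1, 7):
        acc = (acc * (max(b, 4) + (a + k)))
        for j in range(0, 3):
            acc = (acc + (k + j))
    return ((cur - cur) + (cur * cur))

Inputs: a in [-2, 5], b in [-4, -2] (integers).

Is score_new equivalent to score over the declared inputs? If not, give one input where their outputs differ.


These are not equivalent — on a=-1, b=-4 the outputs split (1 vs 4).
score: cur becomes -1; next (((-1 + 2) - min(cur, b)) == min(cur, 6)) evaluates to false; next a becomes -4; next acc becomes 1; next at k=1:; next acc becomes 1; next at j=0:; next acc becomes 2; next at j=1:; next acc becomes 4; next at j=2:; next acc becomes 7; next at k=2:; next acc becomes 14; next at j=0:; next acc becomes 16; next at j=1:; next acc becomes 19; next at j=2:; next acc becomes 23; next at k=3:; next acc becomes 69; next at j=0:; next acc becomes 72; next at j=1:; next acc becomes 76; next at j=2:; next acc becomes 81; next at k=4:; next acc becomes 324; next at j=0:; next acc becomes 328; next at j=1:; next acc becomes 333; next at j=2:; next acc becomes 339; next at k=5:; next acc becomes 1695; next at j=0:; next acc becomes 1700; next at j=1:; next acc becomes 1706; next at j=2:; next acc becomes 1713; next at k=6:; next acc becomes 10278; next at j=0:; next acc becomes 10284; next at j=1:; next acc becomes 10291; next at j=2:; next acc becomes 10299; next final value 1
score_new: cur becomes -2; next (((-1 + 2) - min(cur, b)) == min(cur, 6)) evaluates to false; next a becomes -4; next acc becomes 1; next at k=1:; next acc becomes 1; next at j=0:; next acc becomes 2; next at j=1:; next acc becomes 4; next at j=2:; next acc becomes 7; next at k=2:; next acc becomes 14; next at j=0:; next acc becomes 16; next at j=1:; next acc becomes 19; next at j=2:; next acc becomes 23; next at k=3:; next acc becomes 69; next at j=0:; next acc becomes 72; next at j=1:; next acc becomes 76; next at j=2:; next acc becomes 81; next at k=4:; next acc becomes 324; next at j=0:; next acc becomes 328; next at j=1:; next acc becomes 333; next at j=2:; next acc becomes 339; next at k=5:; next acc becomes 1695; next at j=0:; next acc becomes 1700; next at j=1:; next acc becomes 1706; next at j=2:; next acc becomes 1713; next at k=6:; next acc becomes 10278; next at j=0:; next acc becomes 10284; next at j=1:; next acc becomes 10291; next at j=2:; next acc becomes 10299; next final value 4
verdict: not equivalent; witness: a=-1, b=-4
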